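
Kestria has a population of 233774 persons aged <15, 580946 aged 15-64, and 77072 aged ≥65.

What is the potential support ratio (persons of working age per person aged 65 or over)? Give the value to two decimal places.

Potential support ratio: 7.54

Potential support ratio = 580946 / 77072 = 7.54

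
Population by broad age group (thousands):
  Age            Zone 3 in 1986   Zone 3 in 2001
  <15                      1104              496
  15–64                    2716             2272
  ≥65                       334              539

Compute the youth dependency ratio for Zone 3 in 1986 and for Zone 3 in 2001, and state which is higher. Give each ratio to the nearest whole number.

Zone 3 in 1986: 1104 / 2716 × 100 = 41
Zone 3 in 2001: 496 / 2272 × 100 = 22

Zone 3 in 1986: 41
Zone 3 in 2001: 22
Higher: Zone 3 in 1986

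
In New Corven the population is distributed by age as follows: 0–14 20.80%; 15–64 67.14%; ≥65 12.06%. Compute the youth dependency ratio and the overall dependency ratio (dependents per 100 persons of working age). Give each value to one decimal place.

Youth dependency ratio: 31.0
Total dependency ratio: 48.9

Youth dependency ratio = 20.80 / 67.14 × 100 = 31.0
Total dependency ratio = (20.80 + 12.06) / 67.14 × 100 = 32.86 / 67.14 × 100 = 48.9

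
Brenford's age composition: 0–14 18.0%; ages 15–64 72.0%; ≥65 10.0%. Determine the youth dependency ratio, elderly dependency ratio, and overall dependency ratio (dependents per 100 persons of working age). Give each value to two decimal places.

Youth dependency ratio: 25.00
Old-age dependency ratio: 13.89
Total dependency ratio: 38.89

Youth dependency ratio = 18.0 / 72.0 × 100 = 25.00
Old-age dependency ratio = 10.0 / 72.0 × 100 = 13.89
Total dependency ratio = (18.0 + 10.0) / 72.0 × 100 = 28.0 / 72.0 × 100 = 38.89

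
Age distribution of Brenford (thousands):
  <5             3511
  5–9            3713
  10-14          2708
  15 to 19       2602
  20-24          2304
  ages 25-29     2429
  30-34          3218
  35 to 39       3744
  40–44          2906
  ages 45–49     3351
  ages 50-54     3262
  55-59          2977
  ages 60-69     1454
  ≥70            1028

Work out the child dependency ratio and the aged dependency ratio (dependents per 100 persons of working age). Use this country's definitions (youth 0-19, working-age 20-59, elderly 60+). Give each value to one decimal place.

Youth dependency ratio: 51.8
Old-age dependency ratio: 10.3

0–19: 3511 + 3713 + 2708 + 2602 = 12534
20–59: 2304 + 2429 + 3218 + 3744 + 2906 + 3351 + 3262 + 2977 = 24191
60+: 1454 + 1028 = 2482
Youth dependency ratio = 12534 / 24191 × 100 = 51.8
Old-age dependency ratio = 2482 / 24191 × 100 = 10.3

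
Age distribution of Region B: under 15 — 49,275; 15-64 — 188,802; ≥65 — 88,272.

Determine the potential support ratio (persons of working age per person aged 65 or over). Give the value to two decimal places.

Potential support ratio = 188,802 / 88,272 = 2.14

Potential support ratio: 2.14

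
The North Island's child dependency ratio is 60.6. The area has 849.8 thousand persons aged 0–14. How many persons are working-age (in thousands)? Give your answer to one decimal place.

Working-age: 1,402.3

Youth dependency ratio = youth / working-age × 100
60.6 = 849.8 / W × 100
⇒ 1,402.3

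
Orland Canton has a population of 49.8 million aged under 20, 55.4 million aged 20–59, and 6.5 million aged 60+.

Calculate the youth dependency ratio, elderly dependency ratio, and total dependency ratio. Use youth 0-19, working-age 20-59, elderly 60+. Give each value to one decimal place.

Youth dependency ratio: 89.9
Old-age dependency ratio: 11.7
Total dependency ratio: 101.6

Youth dependency ratio = 49.8 / 55.4 × 100 = 89.9
Old-age dependency ratio = 6.5 / 55.4 × 100 = 11.7
Total dependency ratio = (49.8 + 6.5) / 55.4 × 100 = 56.3 / 55.4 × 100 = 101.6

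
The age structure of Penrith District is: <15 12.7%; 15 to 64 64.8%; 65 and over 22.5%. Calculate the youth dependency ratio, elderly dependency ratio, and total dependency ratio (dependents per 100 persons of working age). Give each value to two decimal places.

Youth dependency ratio: 19.60
Old-age dependency ratio: 34.72
Total dependency ratio: 54.32

Youth dependency ratio = 12.7 / 64.8 × 100 = 19.60
Old-age dependency ratio = 22.5 / 64.8 × 100 = 34.72
Total dependency ratio = (12.7 + 22.5) / 64.8 × 100 = 35.2 / 64.8 × 100 = 54.32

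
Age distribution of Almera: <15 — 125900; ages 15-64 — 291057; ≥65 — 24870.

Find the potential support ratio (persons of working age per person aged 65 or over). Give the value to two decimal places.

Potential support ratio = 291057 / 24870 = 11.70

Potential support ratio: 11.70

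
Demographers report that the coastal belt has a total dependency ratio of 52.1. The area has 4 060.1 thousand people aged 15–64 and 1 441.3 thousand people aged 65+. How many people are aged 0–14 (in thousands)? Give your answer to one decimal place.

Aged 0–14: 674.0

Total dependency ratio = (youth + elderly) / working-age × 100
52.1 = (Y + 1 441.3) / 4 060.1 × 100
⇒ 674.0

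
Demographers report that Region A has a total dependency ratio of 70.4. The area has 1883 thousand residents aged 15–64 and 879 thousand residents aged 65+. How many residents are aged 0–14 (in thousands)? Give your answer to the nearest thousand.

Total dependency ratio = (youth + elderly) / working-age × 100
70.4 = (Y + 879) / 1883 × 100
⇒ 447

Aged 0–14: 447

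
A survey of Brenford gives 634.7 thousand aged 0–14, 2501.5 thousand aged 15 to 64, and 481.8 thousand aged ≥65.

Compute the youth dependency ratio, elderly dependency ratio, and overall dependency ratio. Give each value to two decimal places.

Youth dependency ratio: 25.37
Old-age dependency ratio: 19.26
Total dependency ratio: 44.63

Youth dependency ratio = 634.7 / 2501.5 × 100 = 25.37
Old-age dependency ratio = 481.8 / 2501.5 × 100 = 19.26
Total dependency ratio = (634.7 + 481.8) / 2501.5 × 100 = 1116.5 / 2501.5 × 100 = 44.63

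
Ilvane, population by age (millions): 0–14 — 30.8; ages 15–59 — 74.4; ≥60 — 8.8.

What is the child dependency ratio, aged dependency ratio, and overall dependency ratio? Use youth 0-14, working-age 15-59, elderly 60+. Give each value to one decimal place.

Youth dependency ratio: 41.4
Old-age dependency ratio: 11.8
Total dependency ratio: 53.2

Youth dependency ratio = 30.8 / 74.4 × 100 = 41.4
Old-age dependency ratio = 8.8 / 74.4 × 100 = 11.8
Total dependency ratio = (30.8 + 8.8) / 74.4 × 100 = 39.6 / 74.4 × 100 = 53.2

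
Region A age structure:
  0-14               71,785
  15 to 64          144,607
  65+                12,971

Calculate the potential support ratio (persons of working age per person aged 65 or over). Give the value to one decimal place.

Potential support ratio = 144,607 / 12,971 = 11.1

Potential support ratio: 11.1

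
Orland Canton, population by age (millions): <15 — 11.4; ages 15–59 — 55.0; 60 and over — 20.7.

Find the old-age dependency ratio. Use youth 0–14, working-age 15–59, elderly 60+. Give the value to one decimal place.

Old-age dependency ratio = 20.7 / 55.0 × 100 = 37.6

Old-age dependency ratio: 37.6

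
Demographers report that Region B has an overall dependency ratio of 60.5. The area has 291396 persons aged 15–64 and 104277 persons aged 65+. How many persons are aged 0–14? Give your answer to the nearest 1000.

Aged 0–14: 72000

Total dependency ratio = (youth + elderly) / working-age × 100
60.5 = (Y + 104277) / 291396 × 100
⇒ 72000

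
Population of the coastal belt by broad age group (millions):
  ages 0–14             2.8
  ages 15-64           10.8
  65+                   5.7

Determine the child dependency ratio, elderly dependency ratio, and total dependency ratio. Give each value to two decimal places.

Youth dependency ratio: 25.93
Old-age dependency ratio: 52.78
Total dependency ratio: 78.70

Youth dependency ratio = 2.8 / 10.8 × 100 = 25.93
Old-age dependency ratio = 5.7 / 10.8 × 100 = 52.78
Total dependency ratio = (2.8 + 5.7) / 10.8 × 100 = 8.5 / 10.8 × 100 = 78.70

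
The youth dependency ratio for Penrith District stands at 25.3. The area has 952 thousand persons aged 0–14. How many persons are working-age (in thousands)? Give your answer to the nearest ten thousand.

Youth dependency ratio = youth / working-age × 100
25.3 = 952 / W × 100
⇒ 3 760

Working-age: 3 760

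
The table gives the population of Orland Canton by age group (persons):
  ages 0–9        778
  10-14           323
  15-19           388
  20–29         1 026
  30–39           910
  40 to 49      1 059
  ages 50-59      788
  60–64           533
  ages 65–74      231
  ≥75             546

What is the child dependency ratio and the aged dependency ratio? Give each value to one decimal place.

Youth dependency ratio: 23.4
Old-age dependency ratio: 16.5

0–14: 778 + 323 = 1 101
15–64: 388 + 1 026 + 910 + 1 059 + 788 + 533 = 4 704
65+: 231 + 546 = 777
Youth dependency ratio = 1 101 / 4 704 × 100 = 23.4
Old-age dependency ratio = 777 / 4 704 × 100 = 16.5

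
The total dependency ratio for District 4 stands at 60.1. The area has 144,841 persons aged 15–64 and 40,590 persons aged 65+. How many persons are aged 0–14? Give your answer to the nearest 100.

Total dependency ratio = (youth + elderly) / working-age × 100
60.1 = (Y + 40,590) / 144,841 × 100
⇒ 46,500

Aged 0–14: 46,500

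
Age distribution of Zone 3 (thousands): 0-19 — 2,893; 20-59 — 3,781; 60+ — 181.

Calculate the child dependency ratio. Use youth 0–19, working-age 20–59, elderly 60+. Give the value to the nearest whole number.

Youth dependency ratio = 2,893 / 3,781 × 100 = 77

Youth dependency ratio: 77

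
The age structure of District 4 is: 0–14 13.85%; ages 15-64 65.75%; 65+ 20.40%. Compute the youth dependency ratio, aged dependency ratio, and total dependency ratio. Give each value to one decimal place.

Youth dependency ratio: 21.1
Old-age dependency ratio: 31.0
Total dependency ratio: 52.1

Youth dependency ratio = 13.85 / 65.75 × 100 = 21.1
Old-age dependency ratio = 20.40 / 65.75 × 100 = 31.0
Total dependency ratio = (13.85 + 20.40) / 65.75 × 100 = 34.25 / 65.75 × 100 = 52.1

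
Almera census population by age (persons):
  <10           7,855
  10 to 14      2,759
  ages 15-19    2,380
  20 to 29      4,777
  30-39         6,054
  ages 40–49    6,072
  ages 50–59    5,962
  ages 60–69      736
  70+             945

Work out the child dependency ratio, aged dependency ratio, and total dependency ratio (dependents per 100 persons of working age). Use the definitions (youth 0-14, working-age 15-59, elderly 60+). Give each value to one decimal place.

Youth dependency ratio: 42.0
Old-age dependency ratio: 6.7
Total dependency ratio: 48.7

0–14: 7,855 + 2,759 = 10,614
15–59: 2,380 + 4,777 + 6,054 + 6,072 + 5,962 = 25,245
60+: 736 + 945 = 1,681
Youth dependency ratio = 10,614 / 25,245 × 100 = 42.0
Old-age dependency ratio = 1,681 / 25,245 × 100 = 6.7
Total dependency ratio = (10,614 + 1,681) / 25,245 × 100 = 12,295 / 25,245 × 100 = 48.7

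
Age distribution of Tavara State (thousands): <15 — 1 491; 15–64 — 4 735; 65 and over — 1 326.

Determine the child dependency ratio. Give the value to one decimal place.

Youth dependency ratio: 31.5

Youth dependency ratio = 1 491 / 4 735 × 100 = 31.5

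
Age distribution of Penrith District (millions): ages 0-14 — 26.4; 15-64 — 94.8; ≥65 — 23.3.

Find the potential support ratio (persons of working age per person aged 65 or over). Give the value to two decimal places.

Potential support ratio: 4.07

Potential support ratio = 94.8 / 23.3 = 4.07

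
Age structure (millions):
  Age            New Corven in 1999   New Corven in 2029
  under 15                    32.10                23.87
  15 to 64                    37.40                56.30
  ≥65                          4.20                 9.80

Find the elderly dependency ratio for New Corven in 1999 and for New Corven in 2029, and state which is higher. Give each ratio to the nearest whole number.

New Corven in 1999: 4.20 / 37.40 × 100 = 11
New Corven in 2029: 9.80 / 56.30 × 100 = 17

New Corven in 1999: 11
New Corven in 2029: 17
Higher: New Corven in 2029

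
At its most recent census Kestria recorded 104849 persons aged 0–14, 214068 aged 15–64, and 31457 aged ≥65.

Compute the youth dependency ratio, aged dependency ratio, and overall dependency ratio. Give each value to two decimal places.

Youth dependency ratio: 48.98
Old-age dependency ratio: 14.69
Total dependency ratio: 63.67

Youth dependency ratio = 104849 / 214068 × 100 = 48.98
Old-age dependency ratio = 31457 / 214068 × 100 = 14.69
Total dependency ratio = (104849 + 31457) / 214068 × 100 = 136306 / 214068 × 100 = 63.67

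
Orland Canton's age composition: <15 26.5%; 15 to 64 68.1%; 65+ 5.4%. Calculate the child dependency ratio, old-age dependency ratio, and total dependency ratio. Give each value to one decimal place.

Youth dependency ratio: 38.9
Old-age dependency ratio: 7.9
Total dependency ratio: 46.8

Youth dependency ratio = 26.5 / 68.1 × 100 = 38.9
Old-age dependency ratio = 5.4 / 68.1 × 100 = 7.9
Total dependency ratio = (26.5 + 5.4) / 68.1 × 100 = 31.9 / 68.1 × 100 = 46.8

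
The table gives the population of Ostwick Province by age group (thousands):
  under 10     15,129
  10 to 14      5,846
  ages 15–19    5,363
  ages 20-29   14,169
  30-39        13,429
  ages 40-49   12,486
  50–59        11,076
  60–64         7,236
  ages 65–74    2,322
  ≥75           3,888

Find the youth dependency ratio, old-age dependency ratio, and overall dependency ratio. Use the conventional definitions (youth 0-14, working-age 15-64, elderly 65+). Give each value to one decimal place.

Youth dependency ratio: 32.9
Old-age dependency ratio: 9.7
Total dependency ratio: 42.6

0–14: 15,129 + 5,846 = 20,975
15–64: 5,363 + 14,169 + 13,429 + 12,486 + 11,076 + 7,236 = 63,759
65+: 2,322 + 3,888 = 6,210
Youth dependency ratio = 20,975 / 63,759 × 100 = 32.9
Old-age dependency ratio = 6,210 / 63,759 × 100 = 9.7
Total dependency ratio = (20,975 + 6,210) / 63,759 × 100 = 27,185 / 63,759 × 100 = 42.6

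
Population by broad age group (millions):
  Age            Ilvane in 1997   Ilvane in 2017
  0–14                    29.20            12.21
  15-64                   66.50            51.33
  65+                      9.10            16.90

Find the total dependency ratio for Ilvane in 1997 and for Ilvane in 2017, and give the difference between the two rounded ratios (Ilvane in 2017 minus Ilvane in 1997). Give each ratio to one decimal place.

Ilvane in 1997: 57.6
Ilvane in 2017: 56.7
Difference: -0.9

Ilvane in 1997: (29.20 + 9.10) / 66.50 × 100 = 38.30 / 66.50 × 100 = 57.6
Ilvane in 2017: (12.21 + 16.90) / 51.33 × 100 = 29.11 / 51.33 × 100 = 56.7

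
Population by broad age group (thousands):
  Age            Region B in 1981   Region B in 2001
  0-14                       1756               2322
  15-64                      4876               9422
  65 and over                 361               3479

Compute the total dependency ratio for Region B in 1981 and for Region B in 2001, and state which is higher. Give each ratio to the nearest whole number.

Region B in 1981: 43
Region B in 2001: 62
Higher: Region B in 2001

Region B in 1981: (1756 + 361) / 4876 × 100 = 2117 / 4876 × 100 = 43
Region B in 2001: (2322 + 3479) / 9422 × 100 = 5801 / 9422 × 100 = 62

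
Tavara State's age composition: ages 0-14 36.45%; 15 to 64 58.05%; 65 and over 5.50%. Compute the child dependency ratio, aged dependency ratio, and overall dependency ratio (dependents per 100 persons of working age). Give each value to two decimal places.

Youth dependency ratio = 36.45 / 58.05 × 100 = 62.79
Old-age dependency ratio = 5.50 / 58.05 × 100 = 9.47
Total dependency ratio = (36.45 + 5.50) / 58.05 × 100 = 41.95 / 58.05 × 100 = 72.27

Youth dependency ratio: 62.79
Old-age dependency ratio: 9.47
Total dependency ratio: 72.27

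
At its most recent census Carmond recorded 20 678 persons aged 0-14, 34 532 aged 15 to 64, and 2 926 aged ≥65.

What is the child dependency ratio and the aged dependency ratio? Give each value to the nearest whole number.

Youth dependency ratio = 20 678 / 34 532 × 100 = 60
Old-age dependency ratio = 2 926 / 34 532 × 100 = 8

Youth dependency ratio: 60
Old-age dependency ratio: 8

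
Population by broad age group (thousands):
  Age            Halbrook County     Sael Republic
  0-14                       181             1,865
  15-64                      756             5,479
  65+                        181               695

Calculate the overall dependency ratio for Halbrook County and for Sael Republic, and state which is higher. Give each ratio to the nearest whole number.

Halbrook County: (181 + 181) / 756 × 100 = 362 / 756 × 100 = 48
Sael Republic: (1,865 + 695) / 5,479 × 100 = 2,560 / 5,479 × 100 = 47

Halbrook County: 48
Sael Republic: 47
Higher: Halbrook County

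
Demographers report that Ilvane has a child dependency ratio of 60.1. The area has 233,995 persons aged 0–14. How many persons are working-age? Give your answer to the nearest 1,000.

Working-age: 389,000

Youth dependency ratio = youth / working-age × 100
60.1 = 233,995 / W × 100
⇒ 389,000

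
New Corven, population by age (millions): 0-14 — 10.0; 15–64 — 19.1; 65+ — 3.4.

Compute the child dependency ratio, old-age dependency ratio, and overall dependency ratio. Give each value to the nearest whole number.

Youth dependency ratio: 52
Old-age dependency ratio: 18
Total dependency ratio: 70

Youth dependency ratio = 10.0 / 19.1 × 100 = 52
Old-age dependency ratio = 3.4 / 19.1 × 100 = 18
Total dependency ratio = (10.0 + 3.4) / 19.1 × 100 = 13.4 / 19.1 × 100 = 70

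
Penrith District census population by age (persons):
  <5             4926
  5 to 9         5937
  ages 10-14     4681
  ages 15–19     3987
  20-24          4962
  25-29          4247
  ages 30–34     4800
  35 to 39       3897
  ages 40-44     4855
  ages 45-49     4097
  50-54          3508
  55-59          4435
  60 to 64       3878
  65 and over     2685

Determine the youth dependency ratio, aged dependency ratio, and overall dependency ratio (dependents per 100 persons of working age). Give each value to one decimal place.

Youth dependency ratio: 36.4
Old-age dependency ratio: 6.3
Total dependency ratio: 42.7

0–14: 4926 + 5937 + 4681 = 15544
15–64: 3987 + 4962 + 4247 + 4800 + 3897 + 4855 + 4097 + 3508 + 4435 + 3878 = 42666
65+: 2685
Youth dependency ratio = 15544 / 42666 × 100 = 36.4
Old-age dependency ratio = 2685 / 42666 × 100 = 6.3
Total dependency ratio = (15544 + 2685) / 42666 × 100 = 18229 / 42666 × 100 = 42.7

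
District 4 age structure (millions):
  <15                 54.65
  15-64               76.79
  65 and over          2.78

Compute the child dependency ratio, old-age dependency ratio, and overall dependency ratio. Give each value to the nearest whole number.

Youth dependency ratio = 54.65 / 76.79 × 100 = 71
Old-age dependency ratio = 2.78 / 76.79 × 100 = 4
Total dependency ratio = (54.65 + 2.78) / 76.79 × 100 = 57.43 / 76.79 × 100 = 75

Youth dependency ratio: 71
Old-age dependency ratio: 4
Total dependency ratio: 75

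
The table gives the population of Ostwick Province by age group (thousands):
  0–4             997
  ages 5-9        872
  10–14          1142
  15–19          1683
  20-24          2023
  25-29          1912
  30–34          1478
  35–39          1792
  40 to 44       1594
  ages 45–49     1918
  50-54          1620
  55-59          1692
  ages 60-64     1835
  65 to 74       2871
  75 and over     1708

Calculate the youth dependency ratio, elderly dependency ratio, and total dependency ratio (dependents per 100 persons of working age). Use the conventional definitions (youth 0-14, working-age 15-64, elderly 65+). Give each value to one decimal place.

0–14: 997 + 872 + 1142 = 3011
15–64: 1683 + 2023 + 1912 + 1478 + 1792 + 1594 + 1918 + 1620 + 1692 + 1835 = 17547
65+: 2871 + 1708 = 4579
Youth dependency ratio = 3011 / 17547 × 100 = 17.2
Old-age dependency ratio = 4579 / 17547 × 100 = 26.1
Total dependency ratio = (3011 + 4579) / 17547 × 100 = 7590 / 17547 × 100 = 43.3

Youth dependency ratio: 17.2
Old-age dependency ratio: 26.1
Total dependency ratio: 43.3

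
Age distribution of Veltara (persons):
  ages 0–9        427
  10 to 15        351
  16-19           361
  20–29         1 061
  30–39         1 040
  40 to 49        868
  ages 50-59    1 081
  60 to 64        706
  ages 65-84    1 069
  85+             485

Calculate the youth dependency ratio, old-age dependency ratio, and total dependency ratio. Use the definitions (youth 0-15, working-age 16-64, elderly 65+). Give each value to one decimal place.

Youth dependency ratio: 15.2
Old-age dependency ratio: 30.4
Total dependency ratio: 45.6

0–15: 427 + 351 = 778
16–64: 361 + 1 061 + 1 040 + 868 + 1 081 + 706 = 5 117
65+: 1 069 + 485 = 1 554
Youth dependency ratio = 778 / 5 117 × 100 = 15.2
Old-age dependency ratio = 1 554 / 5 117 × 100 = 30.4
Total dependency ratio = (778 + 1 554) / 5 117 × 100 = 2 332 / 5 117 × 100 = 45.6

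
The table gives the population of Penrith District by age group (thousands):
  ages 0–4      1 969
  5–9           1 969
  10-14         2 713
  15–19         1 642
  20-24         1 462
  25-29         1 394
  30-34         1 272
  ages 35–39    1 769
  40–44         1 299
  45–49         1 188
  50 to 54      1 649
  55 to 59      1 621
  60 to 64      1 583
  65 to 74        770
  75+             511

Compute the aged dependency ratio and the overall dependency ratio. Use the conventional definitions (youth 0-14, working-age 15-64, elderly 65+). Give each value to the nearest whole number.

Old-age dependency ratio: 9
Total dependency ratio: 53

0–14: 1 969 + 1 969 + 2 713 = 6 651
15–64: 1 642 + 1 462 + 1 394 + 1 272 + 1 769 + 1 299 + 1 188 + 1 649 + 1 621 + 1 583 = 14 879
65+: 770 + 511 = 1 281
Old-age dependency ratio = 1 281 / 14 879 × 100 = 9
Total dependency ratio = (6 651 + 1 281) / 14 879 × 100 = 7 932 / 14 879 × 100 = 53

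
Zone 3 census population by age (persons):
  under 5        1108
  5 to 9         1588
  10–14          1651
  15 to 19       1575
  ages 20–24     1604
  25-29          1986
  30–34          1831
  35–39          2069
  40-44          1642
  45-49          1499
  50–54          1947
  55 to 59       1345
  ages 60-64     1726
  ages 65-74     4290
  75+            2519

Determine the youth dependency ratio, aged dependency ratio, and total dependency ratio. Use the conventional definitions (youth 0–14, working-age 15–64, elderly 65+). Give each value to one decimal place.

0–14: 1108 + 1588 + 1651 = 4347
15–64: 1575 + 1604 + 1986 + 1831 + 2069 + 1642 + 1499 + 1947 + 1345 + 1726 = 17224
65+: 4290 + 2519 = 6809
Youth dependency ratio = 4347 / 17224 × 100 = 25.2
Old-age dependency ratio = 6809 / 17224 × 100 = 39.5
Total dependency ratio = (4347 + 6809) / 17224 × 100 = 11156 / 17224 × 100 = 64.8

Youth dependency ratio: 25.2
Old-age dependency ratio: 39.5
Total dependency ratio: 64.8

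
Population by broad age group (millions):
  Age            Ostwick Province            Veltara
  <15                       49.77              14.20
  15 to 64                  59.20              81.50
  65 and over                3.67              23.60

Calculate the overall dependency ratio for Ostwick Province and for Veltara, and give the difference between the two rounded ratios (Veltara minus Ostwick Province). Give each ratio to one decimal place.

Ostwick Province: 90.3
Veltara: 46.4
Difference: -43.9

Ostwick Province: (49.77 + 3.67) / 59.20 × 100 = 53.44 / 59.20 × 100 = 90.3
Veltara: (14.20 + 23.60) / 81.50 × 100 = 37.80 / 81.50 × 100 = 46.4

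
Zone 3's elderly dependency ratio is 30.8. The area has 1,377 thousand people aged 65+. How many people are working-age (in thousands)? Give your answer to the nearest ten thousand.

Working-age: 4,470

Old-age dependency ratio = elderly / working-age × 100
30.8 = 1,377 / W × 100
⇒ 4,470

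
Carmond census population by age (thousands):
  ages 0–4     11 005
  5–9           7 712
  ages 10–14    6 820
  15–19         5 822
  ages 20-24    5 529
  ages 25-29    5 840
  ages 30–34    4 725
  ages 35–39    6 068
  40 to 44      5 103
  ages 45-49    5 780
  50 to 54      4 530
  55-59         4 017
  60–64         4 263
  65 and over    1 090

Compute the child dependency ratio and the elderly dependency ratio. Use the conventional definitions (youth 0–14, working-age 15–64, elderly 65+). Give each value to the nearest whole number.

0–14: 11 005 + 7 712 + 6 820 = 25 537
15–64: 5 822 + 5 529 + 5 840 + 4 725 + 6 068 + 5 103 + 5 780 + 4 530 + 4 017 + 4 263 = 51 677
65+: 1 090
Youth dependency ratio = 25 537 / 51 677 × 100 = 49
Old-age dependency ratio = 1 090 / 51 677 × 100 = 2

Youth dependency ratio: 49
Old-age dependency ratio: 2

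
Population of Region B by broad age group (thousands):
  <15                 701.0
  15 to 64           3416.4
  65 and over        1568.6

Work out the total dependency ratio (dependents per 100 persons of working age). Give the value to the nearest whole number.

Total dependency ratio: 66

Total dependency ratio = (701.0 + 1568.6) / 3416.4 × 100 = 2269.6 / 3416.4 × 100 = 66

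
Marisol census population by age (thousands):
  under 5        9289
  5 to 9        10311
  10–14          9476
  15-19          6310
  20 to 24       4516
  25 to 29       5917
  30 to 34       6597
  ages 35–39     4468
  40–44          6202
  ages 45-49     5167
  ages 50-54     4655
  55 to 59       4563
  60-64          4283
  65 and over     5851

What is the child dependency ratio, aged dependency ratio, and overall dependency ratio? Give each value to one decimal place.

Youth dependency ratio: 55.2
Old-age dependency ratio: 11.1
Total dependency ratio: 66.3

0–14: 9289 + 10311 + 9476 = 29076
15–64: 6310 + 4516 + 5917 + 6597 + 4468 + 6202 + 5167 + 4655 + 4563 + 4283 = 52678
65+: 5851
Youth dependency ratio = 29076 / 52678 × 100 = 55.2
Old-age dependency ratio = 5851 / 52678 × 100 = 11.1
Total dependency ratio = (29076 + 5851) / 52678 × 100 = 34927 / 52678 × 100 = 66.3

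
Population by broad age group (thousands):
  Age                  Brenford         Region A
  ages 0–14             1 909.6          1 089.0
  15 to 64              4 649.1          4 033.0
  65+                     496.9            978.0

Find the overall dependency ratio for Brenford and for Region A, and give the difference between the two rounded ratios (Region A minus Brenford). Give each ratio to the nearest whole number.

Brenford: 52
Region A: 51
Difference: -1

Brenford: (1 909.6 + 496.9) / 4 649.1 × 100 = 2 406.5 / 4 649.1 × 100 = 52
Region A: (1 089.0 + 978.0) / 4 033.0 × 100 = 2 067.0 / 4 033.0 × 100 = 51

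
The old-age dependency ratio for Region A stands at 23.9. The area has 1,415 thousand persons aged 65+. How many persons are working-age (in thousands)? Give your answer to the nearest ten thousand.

Old-age dependency ratio = elderly / working-age × 100
23.9 = 1,415 / W × 100
⇒ 5,920

Working-age: 5,920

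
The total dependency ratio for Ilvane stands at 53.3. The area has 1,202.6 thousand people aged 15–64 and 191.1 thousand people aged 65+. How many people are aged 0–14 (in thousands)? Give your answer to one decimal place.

Aged 0–14: 449.9

Total dependency ratio = (youth + elderly) / working-age × 100
53.3 = (Y + 191.1) / 1,202.6 × 100
⇒ 449.9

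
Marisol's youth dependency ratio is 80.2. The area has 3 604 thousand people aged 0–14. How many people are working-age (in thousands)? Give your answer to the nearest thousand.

Youth dependency ratio = youth / working-age × 100
80.2 = 3 604 / W × 100
⇒ 4 494

Working-age: 4 494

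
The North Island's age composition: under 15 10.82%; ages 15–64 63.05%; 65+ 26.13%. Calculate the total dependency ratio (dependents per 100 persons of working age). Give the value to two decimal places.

Total dependency ratio: 58.60

Total dependency ratio = (10.82 + 26.13) / 63.05 × 100 = 36.95 / 63.05 × 100 = 58.60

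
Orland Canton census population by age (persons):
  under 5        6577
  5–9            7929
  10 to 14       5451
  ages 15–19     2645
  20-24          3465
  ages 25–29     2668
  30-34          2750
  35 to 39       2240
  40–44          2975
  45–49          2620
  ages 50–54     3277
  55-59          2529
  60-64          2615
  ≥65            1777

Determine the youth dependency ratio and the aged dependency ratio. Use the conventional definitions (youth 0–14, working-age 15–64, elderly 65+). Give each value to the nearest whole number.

0–14: 6577 + 7929 + 5451 = 19957
15–64: 2645 + 3465 + 2668 + 2750 + 2240 + 2975 + 2620 + 3277 + 2529 + 2615 = 27784
65+: 1777
Youth dependency ratio = 19957 / 27784 × 100 = 72
Old-age dependency ratio = 1777 / 27784 × 100 = 6

Youth dependency ratio: 72
Old-age dependency ratio: 6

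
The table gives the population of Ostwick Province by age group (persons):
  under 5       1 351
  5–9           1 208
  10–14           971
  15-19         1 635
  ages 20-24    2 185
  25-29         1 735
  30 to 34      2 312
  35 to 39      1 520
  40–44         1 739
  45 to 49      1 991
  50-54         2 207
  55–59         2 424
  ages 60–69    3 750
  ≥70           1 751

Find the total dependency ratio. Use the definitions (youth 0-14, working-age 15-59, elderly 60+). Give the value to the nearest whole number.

Total dependency ratio: 51

0–14: 1 351 + 1 208 + 971 = 3 530
15–59: 1 635 + 2 185 + 1 735 + 2 312 + 1 520 + 1 739 + 1 991 + 2 207 + 2 424 = 17 748
60+: 3 750 + 1 751 = 5 501
Total dependency ratio = (3 530 + 5 501) / 17 748 × 100 = 9 031 / 17 748 × 100 = 51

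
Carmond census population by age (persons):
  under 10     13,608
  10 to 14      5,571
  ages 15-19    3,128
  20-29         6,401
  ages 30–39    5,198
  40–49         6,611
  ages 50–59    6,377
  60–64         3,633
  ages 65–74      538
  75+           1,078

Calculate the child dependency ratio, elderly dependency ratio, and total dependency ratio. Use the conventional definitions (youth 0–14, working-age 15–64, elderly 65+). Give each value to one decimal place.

Youth dependency ratio: 61.2
Old-age dependency ratio: 5.2
Total dependency ratio: 66.3

0–14: 13,608 + 5,571 = 19,179
15–64: 3,128 + 6,401 + 5,198 + 6,611 + 6,377 + 3,633 = 31,348
65+: 538 + 1,078 = 1,616
Youth dependency ratio = 19,179 / 31,348 × 100 = 61.2
Old-age dependency ratio = 1,616 / 31,348 × 100 = 5.2
Total dependency ratio = (19,179 + 1,616) / 31,348 × 100 = 20,795 / 31,348 × 100 = 66.3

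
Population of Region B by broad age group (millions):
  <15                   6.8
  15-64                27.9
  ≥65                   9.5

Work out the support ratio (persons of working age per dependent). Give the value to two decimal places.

Support ratio: 1.71

Support ratio = 27.9 / (6.8 + 9.5) = 27.9 / 16.3 = 1.71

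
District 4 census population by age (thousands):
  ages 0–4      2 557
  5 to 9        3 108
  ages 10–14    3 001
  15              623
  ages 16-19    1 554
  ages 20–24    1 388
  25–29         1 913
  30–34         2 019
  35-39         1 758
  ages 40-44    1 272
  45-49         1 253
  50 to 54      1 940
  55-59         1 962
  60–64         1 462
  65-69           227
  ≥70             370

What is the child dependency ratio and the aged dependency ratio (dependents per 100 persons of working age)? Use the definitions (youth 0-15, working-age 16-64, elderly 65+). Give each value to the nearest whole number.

Youth dependency ratio: 56
Old-age dependency ratio: 4

0–15: 2 557 + 3 108 + 3 001 + 623 = 9 289
16–64: 1 554 + 1 388 + 1 913 + 2 019 + 1 758 + 1 272 + 1 253 + 1 940 + 1 962 + 1 462 = 16 521
65+: 227 + 370 = 597
Youth dependency ratio = 9 289 / 16 521 × 100 = 56
Old-age dependency ratio = 597 / 16 521 × 100 = 4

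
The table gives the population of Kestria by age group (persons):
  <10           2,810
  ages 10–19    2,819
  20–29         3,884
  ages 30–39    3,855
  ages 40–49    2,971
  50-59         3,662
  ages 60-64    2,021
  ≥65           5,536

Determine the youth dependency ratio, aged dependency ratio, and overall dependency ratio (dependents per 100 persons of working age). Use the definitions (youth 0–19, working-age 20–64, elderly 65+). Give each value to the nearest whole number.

0–19: 2,810 + 2,819 = 5,629
20–64: 3,884 + 3,855 + 2,971 + 3,662 + 2,021 = 16,393
65+: 5,536
Youth dependency ratio = 5,629 / 16,393 × 100 = 34
Old-age dependency ratio = 5,536 / 16,393 × 100 = 34
Total dependency ratio = (5,629 + 5,536) / 16,393 × 100 = 11,165 / 16,393 × 100 = 68

Youth dependency ratio: 34
Old-age dependency ratio: 34
Total dependency ratio: 68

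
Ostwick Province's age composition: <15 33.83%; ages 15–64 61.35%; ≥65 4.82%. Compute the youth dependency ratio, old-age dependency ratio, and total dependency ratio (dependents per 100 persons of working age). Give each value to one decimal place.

Youth dependency ratio = 33.83 / 61.35 × 100 = 55.1
Old-age dependency ratio = 4.82 / 61.35 × 100 = 7.9
Total dependency ratio = (33.83 + 4.82) / 61.35 × 100 = 38.65 / 61.35 × 100 = 63.0

Youth dependency ratio: 55.1
Old-age dependency ratio: 7.9
Total dependency ratio: 63.0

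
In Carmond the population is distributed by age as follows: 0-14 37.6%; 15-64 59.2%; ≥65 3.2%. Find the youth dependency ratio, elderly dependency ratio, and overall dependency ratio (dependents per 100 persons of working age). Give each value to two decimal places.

Youth dependency ratio = 37.6 / 59.2 × 100 = 63.51
Old-age dependency ratio = 3.2 / 59.2 × 100 = 5.41
Total dependency ratio = (37.6 + 3.2) / 59.2 × 100 = 40.8 / 59.2 × 100 = 68.92

Youth dependency ratio: 63.51
Old-age dependency ratio: 5.41
Total dependency ratio: 68.92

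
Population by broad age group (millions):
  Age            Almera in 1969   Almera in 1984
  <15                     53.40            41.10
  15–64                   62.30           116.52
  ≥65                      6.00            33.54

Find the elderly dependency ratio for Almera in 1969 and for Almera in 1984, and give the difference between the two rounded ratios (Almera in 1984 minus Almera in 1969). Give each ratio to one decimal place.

Almera in 1969: 6.00 / 62.30 × 100 = 9.6
Almera in 1984: 33.54 / 116.52 × 100 = 28.8

Almera in 1969: 9.6
Almera in 1984: 28.8
Difference: +19.2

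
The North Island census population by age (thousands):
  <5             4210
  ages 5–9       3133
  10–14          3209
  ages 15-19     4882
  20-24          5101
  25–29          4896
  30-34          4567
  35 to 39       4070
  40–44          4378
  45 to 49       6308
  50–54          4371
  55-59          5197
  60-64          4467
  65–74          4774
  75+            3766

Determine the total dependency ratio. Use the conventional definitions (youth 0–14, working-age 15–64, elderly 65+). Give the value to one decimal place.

Total dependency ratio: 39.6

0–14: 4210 + 3133 + 3209 = 10552
15–64: 4882 + 5101 + 4896 + 4567 + 4070 + 4378 + 6308 + 4371 + 5197 + 4467 = 48237
65+: 4774 + 3766 = 8540
Total dependency ratio = (10552 + 8540) / 48237 × 100 = 19092 / 48237 × 100 = 39.6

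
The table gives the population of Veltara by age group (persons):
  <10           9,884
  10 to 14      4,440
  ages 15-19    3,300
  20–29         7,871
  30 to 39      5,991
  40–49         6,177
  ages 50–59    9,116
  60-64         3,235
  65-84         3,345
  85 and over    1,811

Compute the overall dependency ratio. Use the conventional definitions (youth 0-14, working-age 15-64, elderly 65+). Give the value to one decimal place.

Total dependency ratio: 54.6

0–14: 9,884 + 4,440 = 14,324
15–64: 3,300 + 7,871 + 5,991 + 6,177 + 9,116 + 3,235 = 35,690
65+: 3,345 + 1,811 = 5,156
Total dependency ratio = (14,324 + 5,156) / 35,690 × 100 = 19,480 / 35,690 × 100 = 54.6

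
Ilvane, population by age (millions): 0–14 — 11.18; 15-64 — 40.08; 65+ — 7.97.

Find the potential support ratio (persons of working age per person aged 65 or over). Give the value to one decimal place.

Potential support ratio: 5.0

Potential support ratio = 40.08 / 7.97 = 5.0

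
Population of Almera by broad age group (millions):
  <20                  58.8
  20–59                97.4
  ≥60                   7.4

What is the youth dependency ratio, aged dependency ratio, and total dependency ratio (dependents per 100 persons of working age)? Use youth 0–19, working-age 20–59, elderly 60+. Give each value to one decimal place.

Youth dependency ratio: 60.4
Old-age dependency ratio: 7.6
Total dependency ratio: 68.0

Youth dependency ratio = 58.8 / 97.4 × 100 = 60.4
Old-age dependency ratio = 7.4 / 97.4 × 100 = 7.6
Total dependency ratio = (58.8 + 7.4) / 97.4 × 100 = 66.2 / 97.4 × 100 = 68.0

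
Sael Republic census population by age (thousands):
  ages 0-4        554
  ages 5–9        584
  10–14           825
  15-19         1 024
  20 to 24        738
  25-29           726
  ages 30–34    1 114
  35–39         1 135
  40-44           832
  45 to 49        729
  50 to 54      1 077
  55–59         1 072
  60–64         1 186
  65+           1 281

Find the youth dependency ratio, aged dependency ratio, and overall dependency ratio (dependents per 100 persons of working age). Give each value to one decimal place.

0–14: 554 + 584 + 825 = 1 963
15–64: 1 024 + 738 + 726 + 1 114 + 1 135 + 832 + 729 + 1 077 + 1 072 + 1 186 = 9 633
65+: 1 281
Youth dependency ratio = 1 963 / 9 633 × 100 = 20.4
Old-age dependency ratio = 1 281 / 9 633 × 100 = 13.3
Total dependency ratio = (1 963 + 1 281) / 9 633 × 100 = 3 244 / 9 633 × 100 = 33.7

Youth dependency ratio: 20.4
Old-age dependency ratio: 13.3
Total dependency ratio: 33.7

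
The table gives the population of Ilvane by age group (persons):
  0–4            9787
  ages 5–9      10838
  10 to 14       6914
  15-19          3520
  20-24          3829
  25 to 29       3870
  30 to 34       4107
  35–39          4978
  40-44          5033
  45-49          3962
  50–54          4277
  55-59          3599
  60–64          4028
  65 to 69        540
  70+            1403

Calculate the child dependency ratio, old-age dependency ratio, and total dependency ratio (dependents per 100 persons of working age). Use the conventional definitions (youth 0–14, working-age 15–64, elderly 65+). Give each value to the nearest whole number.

Youth dependency ratio: 67
Old-age dependency ratio: 5
Total dependency ratio: 72

0–14: 9787 + 10838 + 6914 = 27539
15–64: 3520 + 3829 + 3870 + 4107 + 4978 + 5033 + 3962 + 4277 + 3599 + 4028 = 41203
65+: 540 + 1403 = 1943
Youth dependency ratio = 27539 / 41203 × 100 = 67
Old-age dependency ratio = 1943 / 41203 × 100 = 5
Total dependency ratio = (27539 + 1943) / 41203 × 100 = 29482 / 41203 × 100 = 72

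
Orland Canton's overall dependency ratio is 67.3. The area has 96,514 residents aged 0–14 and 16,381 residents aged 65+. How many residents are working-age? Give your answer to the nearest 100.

Total dependency ratio = (youth + elderly) / working-age × 100
67.3 = (96,514 + 16,381) / W × 100
⇒ 167,700

Working-age: 167,700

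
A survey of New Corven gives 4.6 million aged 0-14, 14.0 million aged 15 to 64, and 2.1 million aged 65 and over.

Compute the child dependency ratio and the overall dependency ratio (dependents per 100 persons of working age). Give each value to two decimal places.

Youth dependency ratio: 32.86
Total dependency ratio: 47.86

Youth dependency ratio = 4.6 / 14.0 × 100 = 32.86
Total dependency ratio = (4.6 + 2.1) / 14.0 × 100 = 6.7 / 14.0 × 100 = 47.86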